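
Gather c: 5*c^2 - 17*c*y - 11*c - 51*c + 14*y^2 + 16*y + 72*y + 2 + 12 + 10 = 5*c^2 + c*(-17*y - 62) + 14*y^2 + 88*y + 24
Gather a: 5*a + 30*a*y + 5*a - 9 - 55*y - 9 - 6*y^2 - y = a*(30*y + 10) - 6*y^2 - 56*y - 18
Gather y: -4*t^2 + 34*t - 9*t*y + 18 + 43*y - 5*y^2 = -4*t^2 + 34*t - 5*y^2 + y*(43 - 9*t) + 18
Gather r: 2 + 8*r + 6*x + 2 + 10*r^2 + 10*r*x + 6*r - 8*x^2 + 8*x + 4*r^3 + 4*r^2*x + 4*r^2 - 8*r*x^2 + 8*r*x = 4*r^3 + r^2*(4*x + 14) + r*(-8*x^2 + 18*x + 14) - 8*x^2 + 14*x + 4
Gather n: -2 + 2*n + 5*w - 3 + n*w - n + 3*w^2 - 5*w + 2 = n*(w + 1) + 3*w^2 - 3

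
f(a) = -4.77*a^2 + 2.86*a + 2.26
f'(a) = 2.86 - 9.54*a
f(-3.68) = -72.86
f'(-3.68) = 37.97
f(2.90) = -29.56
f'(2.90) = -24.81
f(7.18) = -223.11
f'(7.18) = -65.64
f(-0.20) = 1.50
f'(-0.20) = 4.77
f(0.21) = 2.65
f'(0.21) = 0.86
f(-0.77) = -2.77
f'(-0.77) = 10.21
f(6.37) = -173.07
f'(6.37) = -57.91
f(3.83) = -56.76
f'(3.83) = -33.68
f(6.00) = -152.30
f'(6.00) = -54.38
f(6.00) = -152.30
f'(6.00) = -54.38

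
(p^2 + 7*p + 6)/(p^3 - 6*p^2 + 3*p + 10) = (p + 6)/(p^2 - 7*p + 10)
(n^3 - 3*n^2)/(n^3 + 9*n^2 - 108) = n^2/(n^2 + 12*n + 36)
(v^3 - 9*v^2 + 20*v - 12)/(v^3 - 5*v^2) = (v^3 - 9*v^2 + 20*v - 12)/(v^2*(v - 5))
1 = 1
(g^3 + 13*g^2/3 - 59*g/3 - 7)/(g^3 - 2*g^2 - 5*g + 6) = (g^2 + 22*g/3 + 7/3)/(g^2 + g - 2)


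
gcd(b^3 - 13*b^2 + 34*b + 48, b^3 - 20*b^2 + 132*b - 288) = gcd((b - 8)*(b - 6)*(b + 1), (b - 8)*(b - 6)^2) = b^2 - 14*b + 48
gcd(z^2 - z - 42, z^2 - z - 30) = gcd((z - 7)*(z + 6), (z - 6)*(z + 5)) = 1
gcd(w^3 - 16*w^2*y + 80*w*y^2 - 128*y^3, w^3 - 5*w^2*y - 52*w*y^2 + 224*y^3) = w^2 - 12*w*y + 32*y^2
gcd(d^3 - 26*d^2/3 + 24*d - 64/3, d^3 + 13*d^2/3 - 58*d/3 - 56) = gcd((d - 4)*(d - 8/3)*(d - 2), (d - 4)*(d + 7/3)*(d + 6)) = d - 4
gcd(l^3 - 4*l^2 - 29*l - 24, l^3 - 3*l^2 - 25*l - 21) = l^2 + 4*l + 3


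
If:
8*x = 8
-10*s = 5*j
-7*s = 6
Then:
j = 12/7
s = -6/7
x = 1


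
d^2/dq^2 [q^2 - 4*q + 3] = 2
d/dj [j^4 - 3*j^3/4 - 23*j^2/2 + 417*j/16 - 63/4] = 4*j^3 - 9*j^2/4 - 23*j + 417/16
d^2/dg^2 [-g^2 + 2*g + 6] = -2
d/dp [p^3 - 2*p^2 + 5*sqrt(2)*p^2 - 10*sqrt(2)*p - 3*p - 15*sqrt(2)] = 3*p^2 - 4*p + 10*sqrt(2)*p - 10*sqrt(2) - 3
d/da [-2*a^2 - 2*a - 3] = -4*a - 2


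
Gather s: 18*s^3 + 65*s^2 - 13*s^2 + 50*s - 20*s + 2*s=18*s^3 + 52*s^2 + 32*s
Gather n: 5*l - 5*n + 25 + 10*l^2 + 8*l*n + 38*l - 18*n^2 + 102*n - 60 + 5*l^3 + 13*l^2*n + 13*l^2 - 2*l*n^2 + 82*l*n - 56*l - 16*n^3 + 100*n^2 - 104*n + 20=5*l^3 + 23*l^2 - 13*l - 16*n^3 + n^2*(82 - 2*l) + n*(13*l^2 + 90*l - 7) - 15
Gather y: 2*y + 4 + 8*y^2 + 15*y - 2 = 8*y^2 + 17*y + 2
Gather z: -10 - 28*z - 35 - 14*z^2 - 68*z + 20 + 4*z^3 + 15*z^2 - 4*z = 4*z^3 + z^2 - 100*z - 25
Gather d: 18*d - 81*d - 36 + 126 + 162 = 252 - 63*d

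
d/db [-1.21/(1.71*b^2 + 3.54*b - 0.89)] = (4.1382*b + 4.2834)/(1.71*b^2 + 3.54*b - 0.89)^2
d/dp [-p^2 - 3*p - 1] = -2*p - 3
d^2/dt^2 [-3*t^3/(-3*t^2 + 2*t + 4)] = 48*t*(2*t^2 + 3*t + 6)/(27*t^6 - 54*t^5 - 72*t^4 + 136*t^3 + 96*t^2 - 96*t - 64)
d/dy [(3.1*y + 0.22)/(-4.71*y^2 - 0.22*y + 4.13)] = (14.601*y^2 + 2.0724*y + 12.8514)/(22.1841*y^4 + 2.0724*y^3 - 38.8562*y^2 - 1.8172*y + 17.0569)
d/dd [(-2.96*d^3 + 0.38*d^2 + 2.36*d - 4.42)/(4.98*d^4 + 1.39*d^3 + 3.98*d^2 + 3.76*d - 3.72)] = (14.7408*d^6 - 3.7848*d^5 - 47.5674*d^4 + 59.2264*d^3 + 43.501*d^2 + 32.356*d + 7.84)/(24.8004*d^8 + 13.8444*d^7 + 41.5729*d^6 + 48.514*d^5 - 10.758*d^4 + 19.588*d^3 - 15.4736*d^2 - 27.9744*d + 13.8384)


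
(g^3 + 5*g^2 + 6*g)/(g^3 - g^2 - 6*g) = (g + 3)/(g - 3)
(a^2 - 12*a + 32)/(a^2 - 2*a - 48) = (a - 4)/(a + 6)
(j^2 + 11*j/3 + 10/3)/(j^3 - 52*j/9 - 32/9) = 3*(3*j + 5)/(9*j^2 - 18*j - 16)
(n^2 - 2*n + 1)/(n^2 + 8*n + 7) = (n^2 - 2*n + 1)/(n^2 + 8*n + 7)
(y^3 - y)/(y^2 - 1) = y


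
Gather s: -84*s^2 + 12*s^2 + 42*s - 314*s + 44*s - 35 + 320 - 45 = -72*s^2 - 228*s + 240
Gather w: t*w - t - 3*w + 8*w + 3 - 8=-t + w*(t + 5) - 5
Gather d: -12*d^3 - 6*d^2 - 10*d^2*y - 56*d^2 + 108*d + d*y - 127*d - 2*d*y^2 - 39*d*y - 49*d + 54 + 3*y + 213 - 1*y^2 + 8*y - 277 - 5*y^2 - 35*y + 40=-12*d^3 + d^2*(-10*y - 62) + d*(-2*y^2 - 38*y - 68) - 6*y^2 - 24*y + 30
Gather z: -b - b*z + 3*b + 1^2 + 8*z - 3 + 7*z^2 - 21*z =2*b + 7*z^2 + z*(-b - 13) - 2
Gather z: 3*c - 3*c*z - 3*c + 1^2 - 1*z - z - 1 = z*(-3*c - 2)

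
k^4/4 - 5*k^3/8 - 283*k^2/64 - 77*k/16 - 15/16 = (k/4 + 1/2)*(k - 6)*(k + 1/4)*(k + 5/4)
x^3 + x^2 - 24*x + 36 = (x - 3)*(x - 2)*(x + 6)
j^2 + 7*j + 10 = (j + 2)*(j + 5)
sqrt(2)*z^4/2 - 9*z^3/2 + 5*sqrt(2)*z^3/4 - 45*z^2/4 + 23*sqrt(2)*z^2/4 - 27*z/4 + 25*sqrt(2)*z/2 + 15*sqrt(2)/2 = (z + 3/2)*(z - 5*sqrt(2)/2)*(z - 2*sqrt(2))*(sqrt(2)*z/2 + sqrt(2)/2)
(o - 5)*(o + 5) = o^2 - 25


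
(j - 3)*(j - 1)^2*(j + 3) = j^4 - 2*j^3 - 8*j^2 + 18*j - 9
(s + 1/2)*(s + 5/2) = s^2 + 3*s + 5/4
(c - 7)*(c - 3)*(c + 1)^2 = c^4 - 8*c^3 + 2*c^2 + 32*c + 21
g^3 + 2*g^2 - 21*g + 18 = (g - 3)*(g - 1)*(g + 6)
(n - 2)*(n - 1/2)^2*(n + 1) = n^4 - 2*n^3 - 3*n^2/4 + 7*n/4 - 1/2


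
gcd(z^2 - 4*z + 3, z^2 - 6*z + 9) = z - 3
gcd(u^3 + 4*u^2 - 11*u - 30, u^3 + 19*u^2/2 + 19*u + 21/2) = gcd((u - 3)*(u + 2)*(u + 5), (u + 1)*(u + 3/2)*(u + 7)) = 1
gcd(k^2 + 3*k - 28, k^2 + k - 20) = k - 4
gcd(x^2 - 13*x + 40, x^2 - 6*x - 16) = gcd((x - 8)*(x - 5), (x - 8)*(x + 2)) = x - 8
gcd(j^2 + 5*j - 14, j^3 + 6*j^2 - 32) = j - 2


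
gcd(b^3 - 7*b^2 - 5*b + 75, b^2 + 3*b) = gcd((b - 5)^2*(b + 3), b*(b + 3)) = b + 3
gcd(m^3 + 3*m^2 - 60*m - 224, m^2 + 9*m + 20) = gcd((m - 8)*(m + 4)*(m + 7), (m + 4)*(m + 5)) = m + 4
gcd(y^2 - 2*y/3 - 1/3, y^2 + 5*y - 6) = y - 1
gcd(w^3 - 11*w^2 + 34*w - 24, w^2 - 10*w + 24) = w^2 - 10*w + 24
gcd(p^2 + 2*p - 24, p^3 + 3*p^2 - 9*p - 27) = 1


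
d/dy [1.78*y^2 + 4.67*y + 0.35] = 3.56*y + 4.67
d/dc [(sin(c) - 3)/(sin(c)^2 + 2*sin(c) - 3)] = (6*sin(c) + cos(c)^2 + 2)*cos(c)/(sin(c)^2 + 2*sin(c) - 3)^2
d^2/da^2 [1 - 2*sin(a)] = 2*sin(a)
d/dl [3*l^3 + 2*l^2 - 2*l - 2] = 9*l^2 + 4*l - 2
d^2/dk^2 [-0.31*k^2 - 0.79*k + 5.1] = -0.620000000000000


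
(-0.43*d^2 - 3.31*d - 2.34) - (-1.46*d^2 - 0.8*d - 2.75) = 1.03*d^2 - 2.51*d + 0.41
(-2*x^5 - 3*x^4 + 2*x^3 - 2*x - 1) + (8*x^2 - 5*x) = -2*x^5 - 3*x^4 + 2*x^3 + 8*x^2 - 7*x - 1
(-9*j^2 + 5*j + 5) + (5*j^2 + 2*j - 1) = -4*j^2 + 7*j + 4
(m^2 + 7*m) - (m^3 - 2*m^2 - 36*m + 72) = -m^3 + 3*m^2 + 43*m - 72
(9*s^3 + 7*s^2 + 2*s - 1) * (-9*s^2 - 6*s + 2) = -81*s^5 - 117*s^4 - 42*s^3 + 11*s^2 + 10*s - 2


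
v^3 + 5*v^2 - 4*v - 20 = (v - 2)*(v + 2)*(v + 5)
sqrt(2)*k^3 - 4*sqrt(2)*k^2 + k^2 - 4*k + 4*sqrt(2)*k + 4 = (k - 2)^2*(sqrt(2)*k + 1)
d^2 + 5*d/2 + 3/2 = (d + 1)*(d + 3/2)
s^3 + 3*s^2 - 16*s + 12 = (s - 2)*(s - 1)*(s + 6)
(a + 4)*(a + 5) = a^2 + 9*a + 20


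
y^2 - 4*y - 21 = (y - 7)*(y + 3)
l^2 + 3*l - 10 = (l - 2)*(l + 5)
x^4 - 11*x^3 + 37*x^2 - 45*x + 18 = (x - 6)*(x - 3)*(x - 1)^2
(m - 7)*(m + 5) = m^2 - 2*m - 35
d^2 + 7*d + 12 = (d + 3)*(d + 4)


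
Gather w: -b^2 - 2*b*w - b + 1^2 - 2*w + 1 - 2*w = -b^2 - b + w*(-2*b - 4) + 2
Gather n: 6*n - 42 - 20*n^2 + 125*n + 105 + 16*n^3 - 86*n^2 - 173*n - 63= 16*n^3 - 106*n^2 - 42*n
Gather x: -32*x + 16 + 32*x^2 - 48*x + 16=32*x^2 - 80*x + 32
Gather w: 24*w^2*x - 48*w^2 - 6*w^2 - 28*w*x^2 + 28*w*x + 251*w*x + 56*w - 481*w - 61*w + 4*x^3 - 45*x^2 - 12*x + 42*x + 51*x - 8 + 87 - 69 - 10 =w^2*(24*x - 54) + w*(-28*x^2 + 279*x - 486) + 4*x^3 - 45*x^2 + 81*x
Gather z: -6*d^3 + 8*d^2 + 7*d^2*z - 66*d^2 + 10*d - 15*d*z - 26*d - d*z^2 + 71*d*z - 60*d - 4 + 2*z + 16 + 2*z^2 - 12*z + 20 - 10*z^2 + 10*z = -6*d^3 - 58*d^2 - 76*d + z^2*(-d - 8) + z*(7*d^2 + 56*d) + 32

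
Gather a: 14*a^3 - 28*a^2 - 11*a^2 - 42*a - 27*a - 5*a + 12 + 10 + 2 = 14*a^3 - 39*a^2 - 74*a + 24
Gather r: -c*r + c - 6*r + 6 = c + r*(-c - 6) + 6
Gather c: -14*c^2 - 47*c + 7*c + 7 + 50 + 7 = -14*c^2 - 40*c + 64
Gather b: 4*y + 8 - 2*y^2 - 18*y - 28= -2*y^2 - 14*y - 20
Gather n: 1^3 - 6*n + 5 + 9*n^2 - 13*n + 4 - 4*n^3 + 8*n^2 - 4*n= -4*n^3 + 17*n^2 - 23*n + 10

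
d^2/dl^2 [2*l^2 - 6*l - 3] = 4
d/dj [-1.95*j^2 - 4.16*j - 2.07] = -3.9*j - 4.16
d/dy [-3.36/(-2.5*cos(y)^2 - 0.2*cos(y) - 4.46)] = (16.8*cos(y) + 0.672)*sin(y)/(2.5*cos(y)^2 + 0.2*cos(y) + 4.46)^2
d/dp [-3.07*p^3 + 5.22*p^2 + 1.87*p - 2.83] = -9.21*p^2 + 10.44*p + 1.87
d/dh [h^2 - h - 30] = 2*h - 1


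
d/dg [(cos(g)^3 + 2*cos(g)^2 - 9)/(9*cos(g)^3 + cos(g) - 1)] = (18*(1 - cos(g)^2)^2 - 206*cos(g)^2 + 5*cos(g)/2 - cos(3*g)/2 - 27)*sin(g)/(-9*cos(g)^3 - cos(g) + 1)^2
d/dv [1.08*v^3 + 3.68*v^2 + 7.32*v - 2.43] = 3.24*v^2 + 7.36*v + 7.32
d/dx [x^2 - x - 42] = 2*x - 1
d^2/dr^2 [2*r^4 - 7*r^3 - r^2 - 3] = 24*r^2 - 42*r - 2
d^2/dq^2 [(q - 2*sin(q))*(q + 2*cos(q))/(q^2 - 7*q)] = 2*(q^2*(q - 7)^2*(-sqrt(2)*q*cos(q + pi/4) + 4*sin(2*q) - 2*sqrt(2)*sin(q + pi/4) + 1) + q*(q - 7)*(-(q - 2*sin(q))*(q + 2*cos(q)) + (q - 2*sin(q))*(2*q - 7)*(2*sin(q) - 1) + (q + 2*cos(q))*(2*q - 7)*(2*cos(q) - 1)) + (q - 2*sin(q))*(q + 2*cos(q))*(2*q - 7)^2)/(q^3*(q - 7)^3)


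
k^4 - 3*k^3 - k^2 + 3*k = k*(k - 3)*(k - 1)*(k + 1)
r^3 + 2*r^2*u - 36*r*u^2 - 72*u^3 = (r - 6*u)*(r + 2*u)*(r + 6*u)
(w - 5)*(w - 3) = w^2 - 8*w + 15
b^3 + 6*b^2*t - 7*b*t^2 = b*(b - t)*(b + 7*t)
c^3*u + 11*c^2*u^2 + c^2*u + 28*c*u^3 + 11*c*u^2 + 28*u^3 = (c + 4*u)*(c + 7*u)*(c*u + u)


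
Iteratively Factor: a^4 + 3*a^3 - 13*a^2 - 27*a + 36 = (a + 3)*(a^3 - 13*a + 12) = (a - 3)*(a + 3)*(a^2 + 3*a - 4) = (a - 3)*(a + 3)*(a + 4)*(a - 1)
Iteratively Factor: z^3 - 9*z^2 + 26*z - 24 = (z - 4)*(z^2 - 5*z + 6) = (z - 4)*(z - 2)*(z - 3)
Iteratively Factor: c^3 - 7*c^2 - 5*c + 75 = (c + 3)*(c^2 - 10*c + 25) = (c - 5)*(c + 3)*(c - 5)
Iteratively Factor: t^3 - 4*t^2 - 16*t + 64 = (t - 4)*(t^2 - 16) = (t - 4)^2*(t + 4)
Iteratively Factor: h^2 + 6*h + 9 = (h + 3)*(h + 3)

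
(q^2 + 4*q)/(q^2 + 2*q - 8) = q/(q - 2)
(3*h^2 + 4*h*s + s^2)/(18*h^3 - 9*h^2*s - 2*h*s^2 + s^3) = (h + s)/(6*h^2 - 5*h*s + s^2)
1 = 1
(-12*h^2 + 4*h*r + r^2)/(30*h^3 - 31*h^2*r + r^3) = (-2*h + r)/(5*h^2 - 6*h*r + r^2)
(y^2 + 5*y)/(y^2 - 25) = y/(y - 5)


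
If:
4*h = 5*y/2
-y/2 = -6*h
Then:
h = 0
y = 0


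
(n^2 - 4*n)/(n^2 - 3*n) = (n - 4)/(n - 3)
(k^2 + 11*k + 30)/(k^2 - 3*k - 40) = (k + 6)/(k - 8)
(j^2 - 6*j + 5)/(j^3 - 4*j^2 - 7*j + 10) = 1/(j + 2)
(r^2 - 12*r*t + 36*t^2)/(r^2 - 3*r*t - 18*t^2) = (r - 6*t)/(r + 3*t)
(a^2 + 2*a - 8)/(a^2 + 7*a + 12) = (a - 2)/(a + 3)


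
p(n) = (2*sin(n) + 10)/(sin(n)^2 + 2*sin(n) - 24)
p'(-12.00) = -0.13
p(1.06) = -0.55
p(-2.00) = -0.33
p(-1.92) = -0.32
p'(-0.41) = -0.09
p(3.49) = -0.38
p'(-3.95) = 0.12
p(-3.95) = -0.52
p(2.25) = -0.53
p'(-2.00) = 0.03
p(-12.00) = -0.49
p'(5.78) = -0.08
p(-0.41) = -0.37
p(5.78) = -0.37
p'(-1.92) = 0.03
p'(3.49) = 0.10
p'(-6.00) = -0.13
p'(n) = (-2*sin(n)*cos(n) - 2*cos(n))*(2*sin(n) + 10)/(sin(n)^2 + 2*sin(n) - 24)^2 + 2*cos(n)/(sin(n)^2 + 2*sin(n) - 24)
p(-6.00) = -0.45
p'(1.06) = -0.09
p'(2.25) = 0.11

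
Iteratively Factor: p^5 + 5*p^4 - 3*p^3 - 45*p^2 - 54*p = (p + 2)*(p^4 + 3*p^3 - 9*p^2 - 27*p) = p*(p + 2)*(p^3 + 3*p^2 - 9*p - 27) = p*(p + 2)*(p + 3)*(p^2 - 9) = p*(p + 2)*(p + 3)^2*(p - 3)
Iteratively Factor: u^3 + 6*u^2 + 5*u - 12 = (u + 4)*(u^2 + 2*u - 3) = (u + 3)*(u + 4)*(u - 1)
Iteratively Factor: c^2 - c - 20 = (c + 4)*(c - 5)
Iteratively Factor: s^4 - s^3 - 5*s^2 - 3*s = (s)*(s^3 - s^2 - 5*s - 3) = s*(s + 1)*(s^2 - 2*s - 3) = s*(s - 3)*(s + 1)*(s + 1)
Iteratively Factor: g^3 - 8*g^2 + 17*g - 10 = (g - 1)*(g^2 - 7*g + 10) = (g - 5)*(g - 1)*(g - 2)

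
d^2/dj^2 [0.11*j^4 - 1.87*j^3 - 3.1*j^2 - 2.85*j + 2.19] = 1.32*j^2 - 11.22*j - 6.2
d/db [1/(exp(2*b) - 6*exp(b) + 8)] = 2*(3 - exp(b))*exp(b)/(exp(2*b) - 6*exp(b) + 8)^2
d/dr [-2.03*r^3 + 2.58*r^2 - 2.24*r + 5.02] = -6.09*r^2 + 5.16*r - 2.24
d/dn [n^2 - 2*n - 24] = 2*n - 2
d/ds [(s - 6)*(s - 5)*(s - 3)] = 3*s^2 - 28*s + 63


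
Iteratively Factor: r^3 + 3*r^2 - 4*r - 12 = (r + 3)*(r^2 - 4) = (r - 2)*(r + 3)*(r + 2)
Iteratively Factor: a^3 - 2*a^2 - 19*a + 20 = (a - 1)*(a^2 - a - 20) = (a - 5)*(a - 1)*(a + 4)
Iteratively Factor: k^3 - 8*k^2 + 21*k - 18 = (k - 3)*(k^2 - 5*k + 6) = (k - 3)*(k - 2)*(k - 3)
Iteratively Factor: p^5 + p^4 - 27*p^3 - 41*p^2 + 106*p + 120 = (p + 4)*(p^4 - 3*p^3 - 15*p^2 + 19*p + 30) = (p + 1)*(p + 4)*(p^3 - 4*p^2 - 11*p + 30) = (p + 1)*(p + 3)*(p + 4)*(p^2 - 7*p + 10) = (p - 5)*(p + 1)*(p + 3)*(p + 4)*(p - 2)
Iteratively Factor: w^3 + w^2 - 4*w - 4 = (w + 1)*(w^2 - 4) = (w + 1)*(w + 2)*(w - 2)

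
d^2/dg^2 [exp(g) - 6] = exp(g)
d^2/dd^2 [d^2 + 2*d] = 2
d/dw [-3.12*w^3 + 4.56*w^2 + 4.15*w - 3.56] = -9.36*w^2 + 9.12*w + 4.15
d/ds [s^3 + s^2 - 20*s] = 3*s^2 + 2*s - 20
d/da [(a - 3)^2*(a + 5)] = (a - 3)*(3*a + 7)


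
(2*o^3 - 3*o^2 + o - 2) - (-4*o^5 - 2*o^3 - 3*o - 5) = 4*o^5 + 4*o^3 - 3*o^2 + 4*o + 3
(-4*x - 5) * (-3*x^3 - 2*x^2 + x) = 12*x^4 + 23*x^3 + 6*x^2 - 5*x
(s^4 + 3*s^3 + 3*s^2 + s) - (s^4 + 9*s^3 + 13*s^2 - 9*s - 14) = -6*s^3 - 10*s^2 + 10*s + 14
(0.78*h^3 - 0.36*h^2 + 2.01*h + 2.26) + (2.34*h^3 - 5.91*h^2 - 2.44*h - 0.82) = 3.12*h^3 - 6.27*h^2 - 0.43*h + 1.44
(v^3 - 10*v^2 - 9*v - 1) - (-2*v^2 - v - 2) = v^3 - 8*v^2 - 8*v + 1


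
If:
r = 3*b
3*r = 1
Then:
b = 1/9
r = 1/3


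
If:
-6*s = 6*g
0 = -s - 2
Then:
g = 2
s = -2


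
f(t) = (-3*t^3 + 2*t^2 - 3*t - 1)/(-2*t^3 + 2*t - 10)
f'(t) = (6*t^2 - 2)*(-3*t^3 + 2*t^2 - 3*t - 1)/(-2*t^3 + 2*t - 10)^2 + (-9*t^2 + 4*t - 3)/(-2*t^3 + 2*t - 10) = (t^4 - 6*t^3 + 22*t^2 - 10*t + 8)/(t^6 - 2*t^4 + 10*t^3 + t^2 - 10*t + 25)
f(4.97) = 1.36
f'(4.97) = 0.02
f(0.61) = 0.30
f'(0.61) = 0.42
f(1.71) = 0.92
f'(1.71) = 0.49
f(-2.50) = 4.05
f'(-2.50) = 4.59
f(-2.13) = 8.58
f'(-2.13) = 32.35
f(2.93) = 1.25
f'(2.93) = 0.12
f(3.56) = 1.31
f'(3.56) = 0.07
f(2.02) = 1.05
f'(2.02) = 0.36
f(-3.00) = 2.82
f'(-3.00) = 1.33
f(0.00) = 0.10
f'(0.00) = 0.32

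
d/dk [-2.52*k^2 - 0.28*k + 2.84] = -5.04*k - 0.28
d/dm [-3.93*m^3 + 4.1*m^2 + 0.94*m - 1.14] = -11.79*m^2 + 8.2*m + 0.94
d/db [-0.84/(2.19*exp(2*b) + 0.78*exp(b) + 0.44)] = (3.6792*exp(b) + 0.6552)*exp(b)/(2.19*exp(2*b) + 0.78*exp(b) + 0.44)^2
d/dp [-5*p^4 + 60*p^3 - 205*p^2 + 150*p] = -20*p^3 + 180*p^2 - 410*p + 150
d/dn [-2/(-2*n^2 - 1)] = -8*n/(2*n^2 + 1)^2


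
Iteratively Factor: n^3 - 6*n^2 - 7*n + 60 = (n - 5)*(n^2 - n - 12) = (n - 5)*(n - 4)*(n + 3)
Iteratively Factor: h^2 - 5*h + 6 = (h - 2)*(h - 3)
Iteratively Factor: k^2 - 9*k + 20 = (k - 4)*(k - 5)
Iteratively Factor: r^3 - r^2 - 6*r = (r - 3)*(r^2 + 2*r) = r*(r - 3)*(r + 2)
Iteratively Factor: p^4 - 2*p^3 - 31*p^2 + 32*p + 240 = (p - 4)*(p^3 + 2*p^2 - 23*p - 60) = (p - 5)*(p - 4)*(p^2 + 7*p + 12) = (p - 5)*(p - 4)*(p + 3)*(p + 4)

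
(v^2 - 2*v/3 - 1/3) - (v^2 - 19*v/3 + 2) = 17*v/3 - 7/3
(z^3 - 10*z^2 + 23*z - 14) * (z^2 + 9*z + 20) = z^5 - z^4 - 47*z^3 - 7*z^2 + 334*z - 280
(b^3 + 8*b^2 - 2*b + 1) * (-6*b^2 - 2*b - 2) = -6*b^5 - 50*b^4 - 6*b^3 - 18*b^2 + 2*b - 2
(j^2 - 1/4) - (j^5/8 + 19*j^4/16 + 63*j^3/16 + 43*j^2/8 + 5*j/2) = -j^5/8 - 19*j^4/16 - 63*j^3/16 - 35*j^2/8 - 5*j/2 - 1/4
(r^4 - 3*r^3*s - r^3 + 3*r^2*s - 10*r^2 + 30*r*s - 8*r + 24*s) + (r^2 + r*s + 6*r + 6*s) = r^4 - 3*r^3*s - r^3 + 3*r^2*s - 9*r^2 + 31*r*s - 2*r + 30*s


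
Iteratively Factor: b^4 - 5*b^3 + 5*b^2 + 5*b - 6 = (b - 2)*(b^3 - 3*b^2 - b + 3) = (b - 2)*(b + 1)*(b^2 - 4*b + 3) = (b - 3)*(b - 2)*(b + 1)*(b - 1)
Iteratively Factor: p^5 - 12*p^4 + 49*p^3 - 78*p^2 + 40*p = (p - 5)*(p^4 - 7*p^3 + 14*p^2 - 8*p) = (p - 5)*(p - 4)*(p^3 - 3*p^2 + 2*p) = (p - 5)*(p - 4)*(p - 2)*(p^2 - p) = (p - 5)*(p - 4)*(p - 2)*(p - 1)*(p)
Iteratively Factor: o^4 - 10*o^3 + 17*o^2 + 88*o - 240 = (o + 3)*(o^3 - 13*o^2 + 56*o - 80) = (o - 4)*(o + 3)*(o^2 - 9*o + 20) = (o - 4)^2*(o + 3)*(o - 5)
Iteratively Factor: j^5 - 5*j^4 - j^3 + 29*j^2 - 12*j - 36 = (j - 3)*(j^4 - 2*j^3 - 7*j^2 + 8*j + 12) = (j - 3)*(j - 2)*(j^3 - 7*j - 6) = (j - 3)*(j - 2)*(j + 2)*(j^2 - 2*j - 3) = (j - 3)*(j - 2)*(j + 1)*(j + 2)*(j - 3)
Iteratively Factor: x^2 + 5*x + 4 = (x + 1)*(x + 4)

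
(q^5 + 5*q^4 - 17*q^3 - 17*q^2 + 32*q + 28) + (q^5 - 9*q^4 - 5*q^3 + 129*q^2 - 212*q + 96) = 2*q^5 - 4*q^4 - 22*q^3 + 112*q^2 - 180*q + 124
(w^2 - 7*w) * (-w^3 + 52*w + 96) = -w^5 + 7*w^4 + 52*w^3 - 268*w^2 - 672*w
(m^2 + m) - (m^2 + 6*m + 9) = -5*m - 9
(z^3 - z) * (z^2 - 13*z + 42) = z^5 - 13*z^4 + 41*z^3 + 13*z^2 - 42*z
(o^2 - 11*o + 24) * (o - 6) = o^3 - 17*o^2 + 90*o - 144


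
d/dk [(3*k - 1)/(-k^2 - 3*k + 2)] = (3*k^2 - 2*k + 3)/(k^4 + 6*k^3 + 5*k^2 - 12*k + 4)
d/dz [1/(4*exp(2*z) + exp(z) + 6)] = (-8*exp(z) - 1)*exp(z)/(4*exp(2*z) + exp(z) + 6)^2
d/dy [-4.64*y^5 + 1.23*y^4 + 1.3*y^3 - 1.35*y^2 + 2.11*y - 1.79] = -23.2*y^4 + 4.92*y^3 + 3.9*y^2 - 2.7*y + 2.11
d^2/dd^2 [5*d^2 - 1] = 10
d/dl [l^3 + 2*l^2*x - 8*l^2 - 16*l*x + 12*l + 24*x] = 3*l^2 + 4*l*x - 16*l - 16*x + 12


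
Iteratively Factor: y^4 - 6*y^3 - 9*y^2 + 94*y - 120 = (y - 3)*(y^3 - 3*y^2 - 18*y + 40) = (y - 5)*(y - 3)*(y^2 + 2*y - 8) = (y - 5)*(y - 3)*(y - 2)*(y + 4)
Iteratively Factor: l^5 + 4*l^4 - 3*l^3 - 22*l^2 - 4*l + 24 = (l + 3)*(l^4 + l^3 - 6*l^2 - 4*l + 8) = (l - 2)*(l + 3)*(l^3 + 3*l^2 - 4) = (l - 2)*(l - 1)*(l + 3)*(l^2 + 4*l + 4) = (l - 2)*(l - 1)*(l + 2)*(l + 3)*(l + 2)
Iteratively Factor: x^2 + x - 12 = (x + 4)*(x - 3)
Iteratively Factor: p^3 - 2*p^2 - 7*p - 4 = (p - 4)*(p^2 + 2*p + 1) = (p - 4)*(p + 1)*(p + 1)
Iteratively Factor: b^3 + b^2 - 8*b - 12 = (b - 3)*(b^2 + 4*b + 4) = (b - 3)*(b + 2)*(b + 2)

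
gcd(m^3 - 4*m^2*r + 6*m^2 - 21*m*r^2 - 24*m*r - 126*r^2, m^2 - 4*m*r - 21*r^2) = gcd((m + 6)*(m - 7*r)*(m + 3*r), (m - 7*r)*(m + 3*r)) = -m^2 + 4*m*r + 21*r^2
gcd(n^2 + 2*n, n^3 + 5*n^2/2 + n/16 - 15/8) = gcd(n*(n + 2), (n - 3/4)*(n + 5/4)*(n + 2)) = n + 2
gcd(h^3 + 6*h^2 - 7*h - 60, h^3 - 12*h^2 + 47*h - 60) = h - 3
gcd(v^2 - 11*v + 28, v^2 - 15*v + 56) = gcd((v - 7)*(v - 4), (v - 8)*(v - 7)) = v - 7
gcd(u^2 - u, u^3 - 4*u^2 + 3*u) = u^2 - u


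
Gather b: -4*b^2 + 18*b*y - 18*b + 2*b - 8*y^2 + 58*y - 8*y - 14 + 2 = -4*b^2 + b*(18*y - 16) - 8*y^2 + 50*y - 12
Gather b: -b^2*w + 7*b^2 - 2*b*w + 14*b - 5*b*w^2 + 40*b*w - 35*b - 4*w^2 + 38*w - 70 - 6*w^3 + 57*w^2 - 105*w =b^2*(7 - w) + b*(-5*w^2 + 38*w - 21) - 6*w^3 + 53*w^2 - 67*w - 70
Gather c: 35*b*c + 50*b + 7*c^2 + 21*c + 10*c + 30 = 50*b + 7*c^2 + c*(35*b + 31) + 30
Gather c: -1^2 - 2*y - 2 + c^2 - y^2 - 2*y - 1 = c^2 - y^2 - 4*y - 4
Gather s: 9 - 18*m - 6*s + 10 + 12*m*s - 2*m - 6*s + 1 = -20*m + s*(12*m - 12) + 20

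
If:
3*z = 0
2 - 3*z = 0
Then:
No Solution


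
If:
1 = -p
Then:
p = -1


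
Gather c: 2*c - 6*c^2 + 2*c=-6*c^2 + 4*c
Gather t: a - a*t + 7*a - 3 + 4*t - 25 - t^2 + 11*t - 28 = 8*a - t^2 + t*(15 - a) - 56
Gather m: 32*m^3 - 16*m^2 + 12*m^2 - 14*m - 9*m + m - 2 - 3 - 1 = 32*m^3 - 4*m^2 - 22*m - 6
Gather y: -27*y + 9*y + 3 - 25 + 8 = -18*y - 14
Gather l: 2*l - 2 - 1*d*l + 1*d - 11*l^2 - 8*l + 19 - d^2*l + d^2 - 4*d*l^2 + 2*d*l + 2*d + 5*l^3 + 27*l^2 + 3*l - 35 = d^2 + 3*d + 5*l^3 + l^2*(16 - 4*d) + l*(-d^2 + d - 3) - 18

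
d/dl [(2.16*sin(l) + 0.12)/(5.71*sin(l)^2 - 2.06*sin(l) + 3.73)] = (-12.3336*sin(l)^2 - 1.3704*sin(l) + 8.304)*cos(l)/(32.6041*sin(l)^4 - 23.5252*sin(l)^3 + 46.8402*sin(l)^2 - 15.3676*sin(l) + 13.9129)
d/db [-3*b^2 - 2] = -6*b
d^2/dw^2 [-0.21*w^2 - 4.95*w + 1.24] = -0.420000000000000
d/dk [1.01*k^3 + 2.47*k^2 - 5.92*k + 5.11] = 3.03*k^2 + 4.94*k - 5.92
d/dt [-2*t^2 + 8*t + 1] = 8 - 4*t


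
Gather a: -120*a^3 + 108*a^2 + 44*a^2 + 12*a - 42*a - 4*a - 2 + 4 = -120*a^3 + 152*a^2 - 34*a + 2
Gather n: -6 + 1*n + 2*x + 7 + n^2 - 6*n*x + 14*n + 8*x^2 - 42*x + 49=n^2 + n*(15 - 6*x) + 8*x^2 - 40*x + 50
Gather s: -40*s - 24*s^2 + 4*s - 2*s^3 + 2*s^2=-2*s^3 - 22*s^2 - 36*s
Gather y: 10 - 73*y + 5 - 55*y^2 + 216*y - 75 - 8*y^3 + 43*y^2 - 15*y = -8*y^3 - 12*y^2 + 128*y - 60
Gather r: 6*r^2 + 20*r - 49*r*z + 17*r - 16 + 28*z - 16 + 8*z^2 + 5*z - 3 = 6*r^2 + r*(37 - 49*z) + 8*z^2 + 33*z - 35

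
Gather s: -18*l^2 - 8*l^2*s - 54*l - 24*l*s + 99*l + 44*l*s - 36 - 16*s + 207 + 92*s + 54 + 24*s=-18*l^2 + 45*l + s*(-8*l^2 + 20*l + 100) + 225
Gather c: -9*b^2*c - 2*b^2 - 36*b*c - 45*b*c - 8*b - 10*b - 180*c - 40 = -2*b^2 - 18*b + c*(-9*b^2 - 81*b - 180) - 40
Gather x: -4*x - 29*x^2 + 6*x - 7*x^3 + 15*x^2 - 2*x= -7*x^3 - 14*x^2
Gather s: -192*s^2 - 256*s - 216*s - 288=-192*s^2 - 472*s - 288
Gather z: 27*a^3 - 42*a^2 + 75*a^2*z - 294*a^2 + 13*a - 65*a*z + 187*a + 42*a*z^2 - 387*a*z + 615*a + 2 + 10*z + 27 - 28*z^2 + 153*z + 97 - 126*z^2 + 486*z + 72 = 27*a^3 - 336*a^2 + 815*a + z^2*(42*a - 154) + z*(75*a^2 - 452*a + 649) + 198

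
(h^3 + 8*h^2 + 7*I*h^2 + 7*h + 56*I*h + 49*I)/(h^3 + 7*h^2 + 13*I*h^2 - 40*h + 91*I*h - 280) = (h^2 + h*(1 + 7*I) + 7*I)/(h^2 + 13*I*h - 40)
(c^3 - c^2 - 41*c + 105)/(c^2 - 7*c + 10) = (c^2 + 4*c - 21)/(c - 2)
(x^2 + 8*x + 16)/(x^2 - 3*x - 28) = (x + 4)/(x - 7)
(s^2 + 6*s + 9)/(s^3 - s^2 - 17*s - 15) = (s + 3)/(s^2 - 4*s - 5)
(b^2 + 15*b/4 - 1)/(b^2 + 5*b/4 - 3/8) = 2*(b + 4)/(2*b + 3)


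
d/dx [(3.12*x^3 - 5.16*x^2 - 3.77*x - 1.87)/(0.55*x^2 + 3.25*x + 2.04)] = (1.716*x^4 + 20.28*x^3 + 4.3979*x^2 - 18.9958*x - 1.6133)/(0.3025*x^4 + 3.575*x^3 + 12.8065*x^2 + 13.26*x + 4.1616)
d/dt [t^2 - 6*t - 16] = 2*t - 6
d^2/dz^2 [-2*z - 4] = 0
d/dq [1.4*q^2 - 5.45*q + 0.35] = 2.8*q - 5.45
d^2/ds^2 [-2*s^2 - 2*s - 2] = -4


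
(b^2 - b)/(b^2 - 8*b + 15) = b*(b - 1)/(b^2 - 8*b + 15)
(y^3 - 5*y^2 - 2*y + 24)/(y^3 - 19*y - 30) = (y^2 - 7*y + 12)/(y^2 - 2*y - 15)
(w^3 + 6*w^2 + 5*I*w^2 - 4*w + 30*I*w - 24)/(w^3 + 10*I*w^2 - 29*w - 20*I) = (w + 6)/(w + 5*I)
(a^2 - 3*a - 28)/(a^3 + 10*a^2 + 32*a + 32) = (a - 7)/(a^2 + 6*a + 8)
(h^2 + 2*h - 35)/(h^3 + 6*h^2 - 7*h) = (h - 5)/(h*(h - 1))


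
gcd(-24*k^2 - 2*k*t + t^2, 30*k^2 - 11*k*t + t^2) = -6*k + t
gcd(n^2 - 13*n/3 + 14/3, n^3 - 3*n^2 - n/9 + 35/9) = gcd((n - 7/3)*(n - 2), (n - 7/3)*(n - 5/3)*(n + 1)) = n - 7/3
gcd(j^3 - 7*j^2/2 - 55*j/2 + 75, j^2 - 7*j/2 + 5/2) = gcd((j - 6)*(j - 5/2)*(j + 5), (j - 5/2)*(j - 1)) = j - 5/2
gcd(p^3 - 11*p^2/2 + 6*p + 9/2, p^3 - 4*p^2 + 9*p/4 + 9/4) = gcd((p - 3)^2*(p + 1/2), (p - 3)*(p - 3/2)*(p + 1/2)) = p^2 - 5*p/2 - 3/2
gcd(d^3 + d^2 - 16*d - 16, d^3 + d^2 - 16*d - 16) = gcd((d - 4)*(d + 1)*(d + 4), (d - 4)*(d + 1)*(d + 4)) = d^3 + d^2 - 16*d - 16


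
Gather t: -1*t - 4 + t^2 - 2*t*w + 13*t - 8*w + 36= t^2 + t*(12 - 2*w) - 8*w + 32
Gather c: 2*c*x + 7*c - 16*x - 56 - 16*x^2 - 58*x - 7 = c*(2*x + 7) - 16*x^2 - 74*x - 63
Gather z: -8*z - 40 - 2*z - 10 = -10*z - 50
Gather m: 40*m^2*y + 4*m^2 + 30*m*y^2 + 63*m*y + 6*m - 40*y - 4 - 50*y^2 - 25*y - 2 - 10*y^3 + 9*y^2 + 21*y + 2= m^2*(40*y + 4) + m*(30*y^2 + 63*y + 6) - 10*y^3 - 41*y^2 - 44*y - 4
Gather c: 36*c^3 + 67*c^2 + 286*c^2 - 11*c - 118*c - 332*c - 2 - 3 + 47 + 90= 36*c^3 + 353*c^2 - 461*c + 132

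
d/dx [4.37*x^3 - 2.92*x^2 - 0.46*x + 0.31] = 13.11*x^2 - 5.84*x - 0.46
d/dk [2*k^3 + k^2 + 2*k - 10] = 6*k^2 + 2*k + 2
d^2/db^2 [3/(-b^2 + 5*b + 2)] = 6*(-b^2 + 5*b + (2*b - 5)^2 + 2)/(-b^2 + 5*b + 2)^3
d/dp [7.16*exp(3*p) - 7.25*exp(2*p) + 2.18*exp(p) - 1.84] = (21.48*exp(2*p) - 14.5*exp(p) + 2.18)*exp(p)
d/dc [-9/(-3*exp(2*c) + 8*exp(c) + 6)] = (72 - 54*exp(c))*exp(c)/(-3*exp(2*c) + 8*exp(c) + 6)^2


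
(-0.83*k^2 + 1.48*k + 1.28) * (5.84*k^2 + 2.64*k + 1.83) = -4.8472*k^4 + 6.452*k^3 + 9.8635*k^2 + 6.0876*k + 2.3424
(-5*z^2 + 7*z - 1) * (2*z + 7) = -10*z^3 - 21*z^2 + 47*z - 7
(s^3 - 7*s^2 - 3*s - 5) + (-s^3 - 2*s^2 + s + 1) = -9*s^2 - 2*s - 4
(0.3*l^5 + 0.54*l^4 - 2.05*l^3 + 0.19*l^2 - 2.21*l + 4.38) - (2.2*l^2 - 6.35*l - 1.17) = 0.3*l^5 + 0.54*l^4 - 2.05*l^3 - 2.01*l^2 + 4.14*l + 5.55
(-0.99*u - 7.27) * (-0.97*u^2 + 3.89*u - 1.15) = 0.9603*u^3 + 3.2008*u^2 - 27.1418*u + 8.3605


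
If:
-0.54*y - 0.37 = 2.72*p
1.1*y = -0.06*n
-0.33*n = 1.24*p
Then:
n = 0.49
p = -0.13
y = -0.03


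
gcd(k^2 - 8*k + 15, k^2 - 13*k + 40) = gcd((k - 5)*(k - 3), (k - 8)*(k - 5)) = k - 5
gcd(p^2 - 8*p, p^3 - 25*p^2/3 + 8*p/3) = p^2 - 8*p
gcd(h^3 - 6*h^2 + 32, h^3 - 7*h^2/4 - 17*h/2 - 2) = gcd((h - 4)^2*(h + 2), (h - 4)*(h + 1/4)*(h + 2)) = h^2 - 2*h - 8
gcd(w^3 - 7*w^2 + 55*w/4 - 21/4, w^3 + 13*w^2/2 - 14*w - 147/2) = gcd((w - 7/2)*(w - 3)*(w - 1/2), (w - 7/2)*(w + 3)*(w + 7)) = w - 7/2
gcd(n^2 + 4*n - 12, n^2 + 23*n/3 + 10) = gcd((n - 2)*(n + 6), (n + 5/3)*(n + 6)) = n + 6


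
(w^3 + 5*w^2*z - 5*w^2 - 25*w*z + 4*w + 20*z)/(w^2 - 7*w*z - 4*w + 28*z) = (-w^2 - 5*w*z + w + 5*z)/(-w + 7*z)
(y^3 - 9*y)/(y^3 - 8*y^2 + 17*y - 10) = y*(y^2 - 9)/(y^3 - 8*y^2 + 17*y - 10)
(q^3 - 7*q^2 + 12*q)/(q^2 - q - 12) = q*(q - 3)/(q + 3)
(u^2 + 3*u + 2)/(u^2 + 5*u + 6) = (u + 1)/(u + 3)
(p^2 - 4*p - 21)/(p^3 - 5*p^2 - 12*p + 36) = (p - 7)/(p^2 - 8*p + 12)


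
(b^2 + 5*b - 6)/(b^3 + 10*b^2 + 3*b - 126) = (b - 1)/(b^2 + 4*b - 21)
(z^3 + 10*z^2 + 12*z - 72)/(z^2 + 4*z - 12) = z + 6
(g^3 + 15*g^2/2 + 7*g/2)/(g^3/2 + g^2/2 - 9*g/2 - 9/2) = g*(2*g^2 + 15*g + 7)/(g^3 + g^2 - 9*g - 9)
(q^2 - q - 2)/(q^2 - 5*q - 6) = (q - 2)/(q - 6)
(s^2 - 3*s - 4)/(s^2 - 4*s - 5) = (s - 4)/(s - 5)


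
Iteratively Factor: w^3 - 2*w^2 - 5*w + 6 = (w - 1)*(w^2 - w - 6) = (w - 1)*(w + 2)*(w - 3)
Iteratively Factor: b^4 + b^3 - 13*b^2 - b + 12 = (b - 3)*(b^3 + 4*b^2 - b - 4) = (b - 3)*(b + 1)*(b^2 + 3*b - 4) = (b - 3)*(b - 1)*(b + 1)*(b + 4)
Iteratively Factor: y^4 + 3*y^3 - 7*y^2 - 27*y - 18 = (y + 3)*(y^3 - 7*y - 6) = (y + 2)*(y + 3)*(y^2 - 2*y - 3) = (y - 3)*(y + 2)*(y + 3)*(y + 1)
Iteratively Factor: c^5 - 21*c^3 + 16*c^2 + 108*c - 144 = (c - 2)*(c^4 + 2*c^3 - 17*c^2 - 18*c + 72) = (c - 2)*(c + 3)*(c^3 - c^2 - 14*c + 24) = (c - 2)^2*(c + 3)*(c^2 + c - 12) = (c - 3)*(c - 2)^2*(c + 3)*(c + 4)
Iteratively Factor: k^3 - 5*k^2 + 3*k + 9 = (k - 3)*(k^2 - 2*k - 3) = (k - 3)^2*(k + 1)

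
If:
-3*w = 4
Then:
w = -4/3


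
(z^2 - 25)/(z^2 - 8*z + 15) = (z + 5)/(z - 3)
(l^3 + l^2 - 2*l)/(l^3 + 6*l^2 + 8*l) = (l - 1)/(l + 4)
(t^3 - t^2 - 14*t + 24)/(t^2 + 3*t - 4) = (t^2 - 5*t + 6)/(t - 1)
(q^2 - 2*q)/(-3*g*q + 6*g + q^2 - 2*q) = q/(-3*g + q)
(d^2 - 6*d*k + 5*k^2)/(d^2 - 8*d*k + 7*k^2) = (d - 5*k)/(d - 7*k)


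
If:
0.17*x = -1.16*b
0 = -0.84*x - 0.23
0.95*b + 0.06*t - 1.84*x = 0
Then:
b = 0.04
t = -9.03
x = -0.27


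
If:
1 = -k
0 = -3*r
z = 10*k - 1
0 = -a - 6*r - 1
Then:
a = -1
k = -1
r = 0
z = -11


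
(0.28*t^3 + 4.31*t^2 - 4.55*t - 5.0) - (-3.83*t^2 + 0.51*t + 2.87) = 0.28*t^3 + 8.14*t^2 - 5.06*t - 7.87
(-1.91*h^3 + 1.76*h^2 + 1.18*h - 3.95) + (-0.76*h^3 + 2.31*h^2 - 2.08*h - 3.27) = -2.67*h^3 + 4.07*h^2 - 0.9*h - 7.22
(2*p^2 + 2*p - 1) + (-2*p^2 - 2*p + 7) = 6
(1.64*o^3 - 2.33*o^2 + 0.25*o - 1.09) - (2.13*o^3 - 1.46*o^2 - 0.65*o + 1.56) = -0.49*o^3 - 0.87*o^2 + 0.9*o - 2.65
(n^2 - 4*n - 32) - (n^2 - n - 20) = -3*n - 12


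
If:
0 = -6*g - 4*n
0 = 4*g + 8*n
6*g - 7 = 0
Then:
No Solution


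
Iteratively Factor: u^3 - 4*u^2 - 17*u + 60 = (u - 5)*(u^2 + u - 12) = (u - 5)*(u + 4)*(u - 3)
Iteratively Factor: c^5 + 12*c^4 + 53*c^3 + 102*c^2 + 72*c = (c + 2)*(c^4 + 10*c^3 + 33*c^2 + 36*c) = (c + 2)*(c + 3)*(c^3 + 7*c^2 + 12*c) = (c + 2)*(c + 3)*(c + 4)*(c^2 + 3*c) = (c + 2)*(c + 3)^2*(c + 4)*(c)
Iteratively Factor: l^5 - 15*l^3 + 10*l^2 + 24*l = (l + 4)*(l^4 - 4*l^3 + l^2 + 6*l) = (l - 2)*(l + 4)*(l^3 - 2*l^2 - 3*l) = l*(l - 2)*(l + 4)*(l^2 - 2*l - 3) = l*(l - 3)*(l - 2)*(l + 4)*(l + 1)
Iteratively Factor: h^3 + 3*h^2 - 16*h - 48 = (h - 4)*(h^2 + 7*h + 12) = (h - 4)*(h + 4)*(h + 3)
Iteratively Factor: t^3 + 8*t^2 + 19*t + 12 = (t + 3)*(t^2 + 5*t + 4) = (t + 3)*(t + 4)*(t + 1)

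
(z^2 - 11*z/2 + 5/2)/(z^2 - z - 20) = (z - 1/2)/(z + 4)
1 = 1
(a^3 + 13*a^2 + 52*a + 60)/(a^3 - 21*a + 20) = (a^2 + 8*a + 12)/(a^2 - 5*a + 4)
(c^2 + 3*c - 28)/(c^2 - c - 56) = (c - 4)/(c - 8)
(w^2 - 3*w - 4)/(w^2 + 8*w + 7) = (w - 4)/(w + 7)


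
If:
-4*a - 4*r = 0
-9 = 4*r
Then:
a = 9/4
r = -9/4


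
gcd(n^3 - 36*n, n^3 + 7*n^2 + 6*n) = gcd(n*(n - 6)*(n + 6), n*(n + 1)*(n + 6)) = n^2 + 6*n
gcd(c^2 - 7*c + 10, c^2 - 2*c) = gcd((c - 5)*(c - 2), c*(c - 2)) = c - 2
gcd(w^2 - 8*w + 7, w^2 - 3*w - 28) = w - 7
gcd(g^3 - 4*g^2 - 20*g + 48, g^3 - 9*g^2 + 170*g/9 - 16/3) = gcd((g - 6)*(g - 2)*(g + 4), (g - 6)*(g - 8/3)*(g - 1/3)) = g - 6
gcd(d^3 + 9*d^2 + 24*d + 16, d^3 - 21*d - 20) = d^2 + 5*d + 4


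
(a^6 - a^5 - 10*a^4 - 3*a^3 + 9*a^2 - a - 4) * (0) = 0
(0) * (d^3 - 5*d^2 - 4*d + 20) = 0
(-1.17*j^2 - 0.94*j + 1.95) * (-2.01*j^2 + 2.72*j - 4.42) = 2.3517*j^4 - 1.293*j^3 - 1.3049*j^2 + 9.4588*j - 8.619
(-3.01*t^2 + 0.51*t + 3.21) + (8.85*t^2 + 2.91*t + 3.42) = 5.84*t^2 + 3.42*t + 6.63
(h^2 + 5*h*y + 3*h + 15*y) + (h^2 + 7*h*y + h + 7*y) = 2*h^2 + 12*h*y + 4*h + 22*y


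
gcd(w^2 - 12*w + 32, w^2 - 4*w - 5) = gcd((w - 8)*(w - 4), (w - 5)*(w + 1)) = 1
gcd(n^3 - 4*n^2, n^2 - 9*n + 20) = n - 4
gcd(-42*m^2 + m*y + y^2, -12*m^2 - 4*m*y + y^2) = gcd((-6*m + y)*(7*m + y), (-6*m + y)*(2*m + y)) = -6*m + y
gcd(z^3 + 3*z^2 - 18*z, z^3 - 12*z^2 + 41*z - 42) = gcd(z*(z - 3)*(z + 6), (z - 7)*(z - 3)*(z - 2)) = z - 3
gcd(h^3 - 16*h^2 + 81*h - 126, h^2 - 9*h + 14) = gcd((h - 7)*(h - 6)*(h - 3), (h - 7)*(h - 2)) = h - 7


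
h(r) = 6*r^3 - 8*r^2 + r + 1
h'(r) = 18*r^2 - 16*r + 1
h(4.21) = 311.13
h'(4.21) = 252.67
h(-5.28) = -1110.49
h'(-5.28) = 587.29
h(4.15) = 296.21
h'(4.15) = 244.60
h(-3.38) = -325.46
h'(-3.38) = 260.72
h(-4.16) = -573.55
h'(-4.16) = 379.06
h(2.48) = 45.79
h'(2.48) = 72.03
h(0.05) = 1.03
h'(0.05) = 0.24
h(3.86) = 230.74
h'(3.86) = 207.43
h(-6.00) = -1589.00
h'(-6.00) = 745.00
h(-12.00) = -11531.00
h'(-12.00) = 2785.00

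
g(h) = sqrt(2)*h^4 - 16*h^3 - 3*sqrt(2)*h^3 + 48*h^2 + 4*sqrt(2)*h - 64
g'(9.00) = 74.54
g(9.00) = -1603.32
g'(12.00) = 2187.88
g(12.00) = 1261.73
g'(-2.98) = -969.41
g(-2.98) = 992.62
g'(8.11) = -192.55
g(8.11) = -1540.88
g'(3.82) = -198.46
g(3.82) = -169.20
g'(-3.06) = -1018.82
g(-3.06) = 1072.14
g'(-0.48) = -55.04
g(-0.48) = -53.34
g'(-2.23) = -573.15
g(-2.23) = 421.54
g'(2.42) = -37.50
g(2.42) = -7.59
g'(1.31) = 39.92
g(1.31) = -15.56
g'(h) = 4*sqrt(2)*h^3 - 48*h^2 - 9*sqrt(2)*h^2 + 96*h + 4*sqrt(2)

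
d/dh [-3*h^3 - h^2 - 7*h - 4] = -9*h^2 - 2*h - 7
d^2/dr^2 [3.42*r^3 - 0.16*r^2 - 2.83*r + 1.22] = 20.52*r - 0.32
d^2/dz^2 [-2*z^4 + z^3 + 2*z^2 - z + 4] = -24*z^2 + 6*z + 4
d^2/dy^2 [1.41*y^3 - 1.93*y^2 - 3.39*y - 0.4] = 8.46*y - 3.86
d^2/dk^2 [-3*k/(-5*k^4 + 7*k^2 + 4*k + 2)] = 6*(-4*k*(-10*k^3 + 7*k + 2)^2 + (-20*k^3 - k*(30*k^2 - 7) + 14*k + 4)*(-5*k^4 + 7*k^2 + 4*k + 2))/(-5*k^4 + 7*k^2 + 4*k + 2)^3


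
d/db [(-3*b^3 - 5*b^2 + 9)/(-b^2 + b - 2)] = (b*(9*b + 10)*(b^2 - b + 2) - (2*b - 1)*(3*b^3 + 5*b^2 - 9))/(b^2 - b + 2)^2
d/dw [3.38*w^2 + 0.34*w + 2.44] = 6.76*w + 0.34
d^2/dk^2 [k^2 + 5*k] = 2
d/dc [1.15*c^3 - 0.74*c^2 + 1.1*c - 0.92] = 3.45*c^2 - 1.48*c + 1.1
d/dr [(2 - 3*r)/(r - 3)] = 7/(r - 3)^2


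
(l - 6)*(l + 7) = l^2 + l - 42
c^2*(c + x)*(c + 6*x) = c^4 + 7*c^3*x + 6*c^2*x^2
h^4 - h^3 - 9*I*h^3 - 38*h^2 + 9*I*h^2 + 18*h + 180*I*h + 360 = (h - 5)*(h + 4)*(h - 6*I)*(h - 3*I)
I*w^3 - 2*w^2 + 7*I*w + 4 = (w - I)*(w + 4*I)*(I*w + 1)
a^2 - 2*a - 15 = (a - 5)*(a + 3)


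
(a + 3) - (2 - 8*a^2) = 8*a^2 + a + 1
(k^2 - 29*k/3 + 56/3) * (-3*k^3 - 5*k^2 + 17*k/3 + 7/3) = -3*k^5 + 24*k^4 - 2*k^3 - 1312*k^2/9 + 749*k/9 + 392/9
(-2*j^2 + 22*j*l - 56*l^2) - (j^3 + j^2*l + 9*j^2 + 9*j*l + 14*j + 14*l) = -j^3 - j^2*l - 11*j^2 + 13*j*l - 14*j - 56*l^2 - 14*l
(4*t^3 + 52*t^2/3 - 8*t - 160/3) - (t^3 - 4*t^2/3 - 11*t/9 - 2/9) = 3*t^3 + 56*t^2/3 - 61*t/9 - 478/9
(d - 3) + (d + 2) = 2*d - 1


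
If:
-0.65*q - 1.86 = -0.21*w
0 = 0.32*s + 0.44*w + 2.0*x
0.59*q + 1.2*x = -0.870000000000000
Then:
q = -2.03389830508475*x - 1.47457627118644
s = 2.40617433414044*x - 5.90284503631961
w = 4.29297820823245 - 6.2953995157385*x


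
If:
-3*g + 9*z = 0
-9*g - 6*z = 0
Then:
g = 0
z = 0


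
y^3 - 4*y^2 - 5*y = y*(y - 5)*(y + 1)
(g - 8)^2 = g^2 - 16*g + 64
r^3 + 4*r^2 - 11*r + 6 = (r - 1)^2*(r + 6)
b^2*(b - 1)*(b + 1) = b^4 - b^2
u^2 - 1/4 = (u - 1/2)*(u + 1/2)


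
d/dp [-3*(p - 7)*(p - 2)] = 27 - 6*p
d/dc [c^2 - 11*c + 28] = 2*c - 11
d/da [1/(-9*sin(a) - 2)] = 9*cos(a)/(9*sin(a) + 2)^2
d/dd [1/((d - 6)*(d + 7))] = (-2*d - 1)/(d^4 + 2*d^3 - 83*d^2 - 84*d + 1764)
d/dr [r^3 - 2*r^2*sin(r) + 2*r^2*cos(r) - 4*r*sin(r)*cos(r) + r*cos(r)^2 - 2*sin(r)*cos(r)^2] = -2*sqrt(2)*r^2*sin(r + pi/4) + 3*r^2 - r*sin(2*r) - 4*r*cos(2*r) + 4*sqrt(2)*r*cos(r + pi/4) - 2*sin(2*r) - cos(r)/2 + cos(2*r)/2 - 3*cos(3*r)/2 + 1/2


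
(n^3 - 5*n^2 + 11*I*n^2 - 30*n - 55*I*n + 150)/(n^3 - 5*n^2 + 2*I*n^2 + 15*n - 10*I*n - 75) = (n + 6*I)/(n - 3*I)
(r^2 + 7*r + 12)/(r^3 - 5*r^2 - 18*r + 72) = (r + 3)/(r^2 - 9*r + 18)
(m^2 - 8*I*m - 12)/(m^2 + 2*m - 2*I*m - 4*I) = (m - 6*I)/(m + 2)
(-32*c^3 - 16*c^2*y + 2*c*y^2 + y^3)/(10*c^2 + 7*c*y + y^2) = (-16*c^2 + y^2)/(5*c + y)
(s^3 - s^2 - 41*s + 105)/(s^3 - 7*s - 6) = (s^2 + 2*s - 35)/(s^2 + 3*s + 2)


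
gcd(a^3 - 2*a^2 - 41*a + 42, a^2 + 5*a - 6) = a^2 + 5*a - 6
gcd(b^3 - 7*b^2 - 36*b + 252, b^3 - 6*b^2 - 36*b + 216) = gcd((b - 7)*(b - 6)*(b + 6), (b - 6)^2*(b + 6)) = b^2 - 36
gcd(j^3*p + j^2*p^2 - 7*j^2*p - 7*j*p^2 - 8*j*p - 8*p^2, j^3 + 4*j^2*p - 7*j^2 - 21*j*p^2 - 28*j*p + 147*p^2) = 1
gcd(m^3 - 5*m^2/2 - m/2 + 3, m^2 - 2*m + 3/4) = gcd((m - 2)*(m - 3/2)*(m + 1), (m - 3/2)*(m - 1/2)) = m - 3/2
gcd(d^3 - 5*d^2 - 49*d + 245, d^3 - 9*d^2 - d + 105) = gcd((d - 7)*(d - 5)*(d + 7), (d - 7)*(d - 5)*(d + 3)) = d^2 - 12*d + 35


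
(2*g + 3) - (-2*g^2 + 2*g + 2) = 2*g^2 + 1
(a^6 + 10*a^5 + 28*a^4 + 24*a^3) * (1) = a^6 + 10*a^5 + 28*a^4 + 24*a^3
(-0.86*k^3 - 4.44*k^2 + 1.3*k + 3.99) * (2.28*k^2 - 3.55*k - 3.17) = -1.9608*k^5 - 7.0702*k^4 + 21.4522*k^3 + 18.557*k^2 - 18.2855*k - 12.6483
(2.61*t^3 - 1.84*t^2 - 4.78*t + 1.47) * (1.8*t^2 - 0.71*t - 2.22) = 4.698*t^5 - 5.1651*t^4 - 13.0918*t^3 + 10.1246*t^2 + 9.5679*t - 3.2634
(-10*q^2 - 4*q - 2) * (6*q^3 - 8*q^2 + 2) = -60*q^5 + 56*q^4 + 20*q^3 - 4*q^2 - 8*q - 4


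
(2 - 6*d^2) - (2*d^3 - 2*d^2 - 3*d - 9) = -2*d^3 - 4*d^2 + 3*d + 11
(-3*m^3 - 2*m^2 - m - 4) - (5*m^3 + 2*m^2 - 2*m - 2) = -8*m^3 - 4*m^2 + m - 2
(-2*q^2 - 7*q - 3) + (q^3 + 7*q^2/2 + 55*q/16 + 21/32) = q^3 + 3*q^2/2 - 57*q/16 - 75/32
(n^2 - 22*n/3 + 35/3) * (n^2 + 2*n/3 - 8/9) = n^4 - 20*n^3/3 + 53*n^2/9 + 386*n/27 - 280/27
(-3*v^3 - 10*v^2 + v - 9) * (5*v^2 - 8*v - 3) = -15*v^5 - 26*v^4 + 94*v^3 - 23*v^2 + 69*v + 27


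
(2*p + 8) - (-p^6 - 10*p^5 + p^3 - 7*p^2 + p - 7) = p^6 + 10*p^5 - p^3 + 7*p^2 + p + 15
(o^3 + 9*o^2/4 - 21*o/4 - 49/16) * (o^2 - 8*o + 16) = o^5 - 23*o^4/4 - 29*o^3/4 + 1199*o^2/16 - 119*o/2 - 49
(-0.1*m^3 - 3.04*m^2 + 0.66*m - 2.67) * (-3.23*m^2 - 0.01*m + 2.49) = 0.323*m^5 + 9.8202*m^4 - 2.3504*m^3 + 1.0479*m^2 + 1.6701*m - 6.6483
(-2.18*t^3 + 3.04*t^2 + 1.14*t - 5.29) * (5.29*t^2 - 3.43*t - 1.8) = -11.5322*t^5 + 23.559*t^4 - 0.472600000000002*t^3 - 37.3663*t^2 + 16.0927*t + 9.522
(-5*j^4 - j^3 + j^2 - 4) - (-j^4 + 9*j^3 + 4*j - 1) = -4*j^4 - 10*j^3 + j^2 - 4*j - 3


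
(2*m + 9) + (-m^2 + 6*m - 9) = -m^2 + 8*m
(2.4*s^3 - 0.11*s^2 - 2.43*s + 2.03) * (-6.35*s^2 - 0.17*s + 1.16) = -15.24*s^5 + 0.2905*s^4 + 18.2332*s^3 - 12.605*s^2 - 3.1639*s + 2.3548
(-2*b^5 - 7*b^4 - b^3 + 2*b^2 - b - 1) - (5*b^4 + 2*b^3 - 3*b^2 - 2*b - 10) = -2*b^5 - 12*b^4 - 3*b^3 + 5*b^2 + b + 9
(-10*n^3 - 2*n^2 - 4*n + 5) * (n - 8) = -10*n^4 + 78*n^3 + 12*n^2 + 37*n - 40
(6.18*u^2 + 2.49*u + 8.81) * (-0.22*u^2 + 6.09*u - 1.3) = -1.3596*u^4 + 37.0884*u^3 + 5.1919*u^2 + 50.4159*u - 11.453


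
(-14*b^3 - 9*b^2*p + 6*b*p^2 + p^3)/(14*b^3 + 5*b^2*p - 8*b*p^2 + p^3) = (7*b + p)/(-7*b + p)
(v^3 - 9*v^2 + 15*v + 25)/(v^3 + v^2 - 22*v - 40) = (v^2 - 4*v - 5)/(v^2 + 6*v + 8)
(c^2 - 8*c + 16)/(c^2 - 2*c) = (c^2 - 8*c + 16)/(c*(c - 2))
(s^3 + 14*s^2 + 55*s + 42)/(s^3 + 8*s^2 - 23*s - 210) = (s + 1)/(s - 5)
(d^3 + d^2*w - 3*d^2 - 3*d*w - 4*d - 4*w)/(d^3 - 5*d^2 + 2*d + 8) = (d + w)/(d - 2)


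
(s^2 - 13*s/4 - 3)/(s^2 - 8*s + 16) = (s + 3/4)/(s - 4)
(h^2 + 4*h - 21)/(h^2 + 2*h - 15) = (h + 7)/(h + 5)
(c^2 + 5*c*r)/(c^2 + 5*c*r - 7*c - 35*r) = c/(c - 7)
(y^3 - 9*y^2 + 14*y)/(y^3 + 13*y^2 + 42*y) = (y^2 - 9*y + 14)/(y^2 + 13*y + 42)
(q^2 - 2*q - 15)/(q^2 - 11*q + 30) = (q + 3)/(q - 6)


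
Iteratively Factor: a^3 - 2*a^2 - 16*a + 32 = (a - 4)*(a^2 + 2*a - 8) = (a - 4)*(a + 4)*(a - 2)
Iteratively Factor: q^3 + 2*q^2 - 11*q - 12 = (q - 3)*(q^2 + 5*q + 4) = (q - 3)*(q + 4)*(q + 1)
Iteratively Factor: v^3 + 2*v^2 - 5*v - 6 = (v + 1)*(v^2 + v - 6) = (v - 2)*(v + 1)*(v + 3)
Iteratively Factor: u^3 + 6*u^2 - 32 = (u + 4)*(u^2 + 2*u - 8) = (u + 4)^2*(u - 2)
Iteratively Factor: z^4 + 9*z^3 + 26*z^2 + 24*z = (z + 3)*(z^3 + 6*z^2 + 8*z) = z*(z + 3)*(z^2 + 6*z + 8) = z*(z + 2)*(z + 3)*(z + 4)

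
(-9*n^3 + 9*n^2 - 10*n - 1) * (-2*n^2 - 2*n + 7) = 18*n^5 - 61*n^3 + 85*n^2 - 68*n - 7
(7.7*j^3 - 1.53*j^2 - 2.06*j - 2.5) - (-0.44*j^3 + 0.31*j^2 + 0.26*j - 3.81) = 8.14*j^3 - 1.84*j^2 - 2.32*j + 1.31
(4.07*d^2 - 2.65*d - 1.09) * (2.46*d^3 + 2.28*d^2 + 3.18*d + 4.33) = 10.0122*d^5 + 2.7606*d^4 + 4.2192*d^3 + 6.7109*d^2 - 14.9407*d - 4.7197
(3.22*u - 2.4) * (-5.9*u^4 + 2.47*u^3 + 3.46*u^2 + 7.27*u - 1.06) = -18.998*u^5 + 22.1134*u^4 + 5.2132*u^3 + 15.1054*u^2 - 20.8612*u + 2.544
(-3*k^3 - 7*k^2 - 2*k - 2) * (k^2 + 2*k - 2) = -3*k^5 - 13*k^4 - 10*k^3 + 8*k^2 + 4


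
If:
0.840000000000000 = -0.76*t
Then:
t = -1.11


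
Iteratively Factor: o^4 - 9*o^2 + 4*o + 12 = (o - 2)*(o^3 + 2*o^2 - 5*o - 6) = (o - 2)*(o + 1)*(o^2 + o - 6) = (o - 2)^2*(o + 1)*(o + 3)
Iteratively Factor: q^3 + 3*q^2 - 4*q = (q - 1)*(q^2 + 4*q) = (q - 1)*(q + 4)*(q)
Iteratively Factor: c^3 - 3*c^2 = (c)*(c^2 - 3*c) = c*(c - 3)*(c)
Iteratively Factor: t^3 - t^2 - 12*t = (t)*(t^2 - t - 12) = t*(t - 4)*(t + 3)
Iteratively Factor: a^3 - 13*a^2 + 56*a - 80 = (a - 4)*(a^2 - 9*a + 20) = (a - 4)^2*(a - 5)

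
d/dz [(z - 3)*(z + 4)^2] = (z + 4)*(3*z - 2)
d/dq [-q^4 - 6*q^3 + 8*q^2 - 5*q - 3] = -4*q^3 - 18*q^2 + 16*q - 5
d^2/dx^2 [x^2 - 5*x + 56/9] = 2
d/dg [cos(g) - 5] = -sin(g)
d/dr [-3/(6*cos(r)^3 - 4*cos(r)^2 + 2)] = 3*(4 - 9*cos(r))*sin(r)*cos(r)/(2*(3*cos(r)^3 - 2*cos(r)^2 + 1)^2)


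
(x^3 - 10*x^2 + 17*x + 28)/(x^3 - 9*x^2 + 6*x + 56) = (x + 1)/(x + 2)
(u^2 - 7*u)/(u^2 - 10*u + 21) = u/(u - 3)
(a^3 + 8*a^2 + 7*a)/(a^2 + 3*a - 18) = a*(a^2 + 8*a + 7)/(a^2 + 3*a - 18)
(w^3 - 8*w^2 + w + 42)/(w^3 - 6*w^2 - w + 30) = (w - 7)/(w - 5)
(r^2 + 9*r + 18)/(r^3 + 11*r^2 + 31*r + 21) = (r + 6)/(r^2 + 8*r + 7)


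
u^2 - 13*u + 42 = (u - 7)*(u - 6)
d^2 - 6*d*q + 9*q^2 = (d - 3*q)^2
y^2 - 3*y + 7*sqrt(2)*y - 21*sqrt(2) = (y - 3)*(y + 7*sqrt(2))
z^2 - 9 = (z - 3)*(z + 3)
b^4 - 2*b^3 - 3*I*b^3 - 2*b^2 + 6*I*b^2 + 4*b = b*(b - 2)*(b - 2*I)*(b - I)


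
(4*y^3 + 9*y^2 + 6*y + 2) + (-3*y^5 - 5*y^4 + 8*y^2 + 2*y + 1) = -3*y^5 - 5*y^4 + 4*y^3 + 17*y^2 + 8*y + 3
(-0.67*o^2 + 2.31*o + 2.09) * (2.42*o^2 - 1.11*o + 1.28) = -1.6214*o^4 + 6.3339*o^3 + 1.6361*o^2 + 0.6369*o + 2.6752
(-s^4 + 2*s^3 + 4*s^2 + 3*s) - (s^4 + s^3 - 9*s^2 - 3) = -2*s^4 + s^3 + 13*s^2 + 3*s + 3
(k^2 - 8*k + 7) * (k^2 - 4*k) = k^4 - 12*k^3 + 39*k^2 - 28*k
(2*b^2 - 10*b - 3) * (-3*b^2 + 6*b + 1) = -6*b^4 + 42*b^3 - 49*b^2 - 28*b - 3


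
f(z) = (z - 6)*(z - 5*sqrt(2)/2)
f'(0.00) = -9.54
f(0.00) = 21.21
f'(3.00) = -3.54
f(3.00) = 1.61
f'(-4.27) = -18.08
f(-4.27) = 80.16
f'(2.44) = -4.66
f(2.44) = 3.90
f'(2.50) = -4.54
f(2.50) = 3.62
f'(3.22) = -3.10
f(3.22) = 0.88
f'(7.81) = 6.08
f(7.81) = 7.74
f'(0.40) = -8.74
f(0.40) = 17.56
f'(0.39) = -8.76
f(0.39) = 17.65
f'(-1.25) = -12.04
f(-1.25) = 34.70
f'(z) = 2*z - 6 - 5*sqrt(2)/2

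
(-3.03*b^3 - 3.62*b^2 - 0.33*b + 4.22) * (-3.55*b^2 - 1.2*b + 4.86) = 10.7565*b^5 + 16.487*b^4 - 9.2103*b^3 - 32.1782*b^2 - 6.6678*b + 20.5092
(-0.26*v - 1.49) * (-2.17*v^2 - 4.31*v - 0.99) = 0.5642*v^3 + 4.3539*v^2 + 6.6793*v + 1.4751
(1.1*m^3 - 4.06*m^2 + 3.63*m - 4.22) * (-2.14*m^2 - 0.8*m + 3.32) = -2.354*m^5 + 7.8084*m^4 - 0.8682*m^3 - 7.3524*m^2 + 15.4276*m - 14.0104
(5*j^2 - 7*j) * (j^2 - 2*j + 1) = 5*j^4 - 17*j^3 + 19*j^2 - 7*j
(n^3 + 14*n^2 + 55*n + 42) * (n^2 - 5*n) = n^5 + 9*n^4 - 15*n^3 - 233*n^2 - 210*n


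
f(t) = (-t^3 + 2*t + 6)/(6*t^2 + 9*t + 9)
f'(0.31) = -0.41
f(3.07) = -0.18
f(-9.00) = 1.73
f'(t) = (2 - 3*t^2)/(6*t^2 + 9*t + 9) + (-12*t - 9)*(-t^3 + 2*t + 6)/(6*t^2 + 9*t + 9)^2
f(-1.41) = 0.73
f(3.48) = -0.26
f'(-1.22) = 0.27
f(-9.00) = 1.73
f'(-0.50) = -0.22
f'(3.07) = -0.19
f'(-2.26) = -0.06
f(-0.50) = 0.85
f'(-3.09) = -0.14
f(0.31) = 0.53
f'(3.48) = -0.19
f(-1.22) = 0.77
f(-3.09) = 0.76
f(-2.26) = 0.67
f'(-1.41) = 0.22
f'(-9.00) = -0.17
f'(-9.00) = -0.17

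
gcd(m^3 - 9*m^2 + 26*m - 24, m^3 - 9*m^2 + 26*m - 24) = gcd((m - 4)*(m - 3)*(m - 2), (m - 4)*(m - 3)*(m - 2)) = m^3 - 9*m^2 + 26*m - 24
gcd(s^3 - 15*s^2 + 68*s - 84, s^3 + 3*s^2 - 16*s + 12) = s - 2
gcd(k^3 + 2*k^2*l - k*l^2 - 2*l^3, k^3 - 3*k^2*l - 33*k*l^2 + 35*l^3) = k - l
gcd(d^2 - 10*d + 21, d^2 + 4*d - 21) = d - 3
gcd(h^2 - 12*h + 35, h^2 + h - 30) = h - 5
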